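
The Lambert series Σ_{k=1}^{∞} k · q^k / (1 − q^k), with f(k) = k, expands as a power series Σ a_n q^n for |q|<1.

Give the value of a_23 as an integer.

a_23 = 24

d|23:{23,1}  Σf=23+1=24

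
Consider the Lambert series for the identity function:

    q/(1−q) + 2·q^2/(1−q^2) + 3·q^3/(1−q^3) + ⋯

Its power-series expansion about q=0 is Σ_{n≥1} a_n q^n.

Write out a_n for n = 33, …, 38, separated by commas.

48, 54, 48, 91, 38, 60

n=33: 33·1 11·3 3·11 1·33  f→[33+11+3+1]=48
d|34:{1,2,17,34}  Σf=1+2+17+34=54
n=35: 35·1 7·5 5·7 1·35  f→[35+7+5+1]=48
d|36:{36,18,12,9,6,4,3,2,1}  Σf=36+18+12+9+6+4+3+2+1=91
n=37: 1·37 37·1  f→[1+37]=38
[q^38] f(38)=38,f(19)=19,f(2)=2,f(1)=1 ⇒ 60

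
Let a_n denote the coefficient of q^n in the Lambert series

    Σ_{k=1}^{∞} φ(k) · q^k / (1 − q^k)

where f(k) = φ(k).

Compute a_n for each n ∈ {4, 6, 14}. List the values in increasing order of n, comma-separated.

[q^4] φ(4)=2,φ(2)=1,φ(1)=1 ⇒ 4
d|6:{6,3,2,1}  Σφ=2+2+1+1=6
d|14:{1,2,7,14}  Σφ=1+1+6+6=14

4, 6, 14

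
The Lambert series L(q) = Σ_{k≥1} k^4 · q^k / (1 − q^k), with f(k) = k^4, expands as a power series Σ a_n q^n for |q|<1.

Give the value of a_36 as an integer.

a_36 = 1813539

[q^36] f(1)=1,f(2)=16,f(3)=81,f(4)=256,f(6)=1296,f(9)=6561,f(12)=20736,f(18)=104976,f(36)=1679616 ⇒ 1813539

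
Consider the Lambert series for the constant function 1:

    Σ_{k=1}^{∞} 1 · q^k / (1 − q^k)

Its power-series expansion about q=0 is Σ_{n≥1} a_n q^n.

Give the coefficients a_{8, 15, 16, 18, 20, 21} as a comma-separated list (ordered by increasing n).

4, 4, 5, 6, 6, 4

q^8  k|8↦f(k): 8:1 4:1 2:1 1:1  a_8=4
d|15:{1,3,5,15}  Σf=1+1+1+1=4
[q^16] f(16)=1,f(8)=1,f(4)=1,f(2)=1,f(1)=1 ⇒ 5
d|18:{18,9,6,3,2,1}  Σf=1+1+1+1+1+1=6
[q^20] f(1)=1,f(2)=1,f(4)=1,f(5)=1,f(10)=1,f(20)=1 ⇒ 6
n=21: 1·21 3·7 7·3 21·1  f→[1+1+1+1]=4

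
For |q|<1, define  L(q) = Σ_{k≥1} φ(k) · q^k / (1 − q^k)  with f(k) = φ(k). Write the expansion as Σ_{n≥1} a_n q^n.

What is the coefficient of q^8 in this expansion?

d|8:{1,2,4,8}  Σφ=1+1+2+4=8

a_8 = 8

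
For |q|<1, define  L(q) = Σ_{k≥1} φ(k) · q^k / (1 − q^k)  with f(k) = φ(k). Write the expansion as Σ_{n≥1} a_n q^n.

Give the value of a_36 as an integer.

q^36  k|36↦φ(k): 1:1 2:1 3:2 4:2 6:2 9:6 12:4 18:6 36:12  a_36=36

a_36 = 36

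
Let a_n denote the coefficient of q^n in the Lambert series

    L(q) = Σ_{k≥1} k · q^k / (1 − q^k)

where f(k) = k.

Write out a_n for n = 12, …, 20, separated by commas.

n=12: 1·12 2·6 3·4 4·3 6·2 12·1  f→[1+2+3+4+6+12]=28
d|13:{13,1}  Σf=13+1=14
n=14: 14·1 7·2 2·7 1·14  f→[14+7+2+1]=24
d|15:{1,3,5,15}  Σf=1+3+5+15=24
[q^16] f(16)=16,f(8)=8,f(4)=4,f(2)=2,f(1)=1 ⇒ 31
n=17: 1·17 17·1  f→[1+17]=18
q^18  k|18↦f(k): 18:18 9:9 6:6 3:3 2:2 1:1  a_18=39
[q^19] f(1)=1,f(19)=19 ⇒ 20
q^20  k|20↦f(k): 1:1 2:2 4:4 5:5 10:10 20:20  a_20=42

28, 14, 24, 24, 31, 18, 39, 20, 42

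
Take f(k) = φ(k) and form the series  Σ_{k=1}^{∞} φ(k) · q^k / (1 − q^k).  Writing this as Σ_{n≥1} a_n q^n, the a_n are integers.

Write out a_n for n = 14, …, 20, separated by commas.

[q^14] φ(1)=1,φ(2)=1,φ(7)=6,φ(14)=6 ⇒ 14
q^15  k|15↦φ(k): 15:8 5:4 3:2 1:1  a_15=15
[q^16] φ(16)=8,φ(8)=4,φ(4)=2,φ(2)=1,φ(1)=1 ⇒ 16
q^17  k|17↦φ(k): 17:16 1:1  a_17=17
q^18  k|18↦φ(k): 18:6 9:6 6:2 3:2 2:1 1:1  a_18=18
[q^19] φ(19)=18,φ(1)=1 ⇒ 19
q^20  k|20↦φ(k): 1:1 2:1 4:2 5:4 10:4 20:8  a_20=20

14, 15, 16, 17, 18, 19, 20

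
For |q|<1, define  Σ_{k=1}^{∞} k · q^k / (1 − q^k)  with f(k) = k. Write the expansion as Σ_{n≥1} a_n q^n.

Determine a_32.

d|32:{32,16,8,4,2,1}  Σf=32+16+8+4+2+1=63

a_32 = 63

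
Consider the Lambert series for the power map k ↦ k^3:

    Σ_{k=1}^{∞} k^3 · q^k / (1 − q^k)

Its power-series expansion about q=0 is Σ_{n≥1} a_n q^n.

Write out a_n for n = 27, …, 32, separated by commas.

20440, 25112, 24390, 31752, 29792, 37449

[q^27] f(1)=1,f(3)=27,f(9)=729,f(27)=19683 ⇒ 20440
[q^28] f(28)=21952,f(14)=2744,f(7)=343,f(4)=64,f(2)=8,f(1)=1 ⇒ 25112
d|29:{29,1}  Σf=24389+1=24390
q^30  k|30↦f(k): 30:27000 15:3375 10:1000 6:216 5:125 3:27 2:8 1:1  a_30=31752
q^31  k|31↦f(k): 31:29791 1:1  a_31=29792
q^32  k|32↦f(k): 32:32768 16:4096 8:512 4:64 2:8 1:1  a_32=37449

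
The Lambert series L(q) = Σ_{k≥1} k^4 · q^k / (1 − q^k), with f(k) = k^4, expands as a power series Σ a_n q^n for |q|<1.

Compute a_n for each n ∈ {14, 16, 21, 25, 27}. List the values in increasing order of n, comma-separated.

d|14:{14,7,2,1}  Σf=38416+2401+16+1=40834
n=16: 16·1 8·2 4·4 2·8 1·16  f→[65536+4096+256+16+1]=69905
q^21  k|21↦f(k): 1:1 3:81 7:2401 21:194481  a_21=196964
[q^25] f(25)=390625,f(5)=625,f(1)=1 ⇒ 391251
[q^27] f(1)=1,f(3)=81,f(9)=6561,f(27)=531441 ⇒ 538084

40834, 69905, 196964, 391251, 538084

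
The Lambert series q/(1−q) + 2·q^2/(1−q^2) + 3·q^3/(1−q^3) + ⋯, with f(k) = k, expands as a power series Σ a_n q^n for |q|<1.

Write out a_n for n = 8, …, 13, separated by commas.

[q^8] f(1)=1,f(2)=2,f(4)=4,f(8)=8 ⇒ 15
d|9:{1,3,9}  Σf=1+3+9=13
[q^10] f(10)=10,f(5)=5,f(2)=2,f(1)=1 ⇒ 18
n=11: 11·1 1·11  f→[11+1]=12
[q^12] f(1)=1,f(2)=2,f(3)=3,f(4)=4,f(6)=6,f(12)=12 ⇒ 28
n=13: 13·1 1·13  f→[13+1]=14

15, 13, 18, 12, 28, 14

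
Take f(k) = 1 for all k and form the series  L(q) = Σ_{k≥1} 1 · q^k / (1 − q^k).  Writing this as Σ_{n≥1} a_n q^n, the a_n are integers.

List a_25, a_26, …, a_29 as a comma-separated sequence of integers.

d|25:{25,5,1}  Σf=1+1+1=3
q^26  k|26↦f(k): 1:1 2:1 13:1 26:1  a_26=4
[q^27] f(27)=1,f(9)=1,f(3)=1,f(1)=1 ⇒ 4
n=28: 28·1 14·2 7·4 4·7 2·14 1·28  f→[1+1+1+1+1+1]=6
d|29:{1,29}  Σf=1+1=2

3, 4, 4, 6, 2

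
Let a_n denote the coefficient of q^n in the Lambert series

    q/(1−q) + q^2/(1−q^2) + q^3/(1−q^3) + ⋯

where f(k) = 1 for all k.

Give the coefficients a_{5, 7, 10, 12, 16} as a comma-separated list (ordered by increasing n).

2, 2, 4, 6, 5

q^5  k|5↦f(k): 5:1 1:1  a_5=2
d|7:{7,1}  Σf=1+1=2
[q^10] f(10)=1,f(5)=1,f(2)=1,f(1)=1 ⇒ 4
[q^12] f(12)=1,f(6)=1,f(4)=1,f(3)=1,f(2)=1,f(1)=1 ⇒ 6
n=16: 1·16 2·8 4·4 8·2 16·1  f→[1+1+1+1+1]=5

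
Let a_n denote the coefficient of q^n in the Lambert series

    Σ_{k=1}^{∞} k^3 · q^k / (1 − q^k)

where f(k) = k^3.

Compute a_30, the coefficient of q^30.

a_30 = 31752

d|30:{1,2,3,5,6,10,15,30}  Σf=1+8+27+125+216+1000+3375+27000=31752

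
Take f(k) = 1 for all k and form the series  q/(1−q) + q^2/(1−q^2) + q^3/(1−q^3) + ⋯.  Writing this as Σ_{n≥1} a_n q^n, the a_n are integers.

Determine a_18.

a_18 = 6

[q^18] f(1)=1,f(2)=1,f(3)=1,f(6)=1,f(9)=1,f(18)=1 ⇒ 6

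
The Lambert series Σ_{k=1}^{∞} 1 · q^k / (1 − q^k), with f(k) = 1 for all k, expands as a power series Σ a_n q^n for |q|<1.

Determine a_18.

d|18:{1,2,3,6,9,18}  Σf=1+1+1+1+1+1=6

a_18 = 6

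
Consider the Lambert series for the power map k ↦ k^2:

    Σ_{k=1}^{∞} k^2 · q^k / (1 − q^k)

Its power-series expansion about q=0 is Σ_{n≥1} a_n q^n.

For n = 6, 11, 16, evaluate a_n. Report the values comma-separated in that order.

d|6:{6,3,2,1}  Σf=36+9+4+1=50
q^11  k|11↦f(k): 1:1 11:121  a_11=122
n=16: 16·1 8·2 4·4 2·8 1·16  f→[256+64+16+4+1]=341

50, 122, 341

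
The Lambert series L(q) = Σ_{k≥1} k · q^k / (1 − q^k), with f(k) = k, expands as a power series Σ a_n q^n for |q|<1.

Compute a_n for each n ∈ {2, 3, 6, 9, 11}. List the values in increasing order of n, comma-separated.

[q^2] f(1)=1,f(2)=2 ⇒ 3
[q^3] f(3)=3,f(1)=1 ⇒ 4
q^6  k|6↦f(k): 6:6 3:3 2:2 1:1  a_6=12
q^9  k|9↦f(k): 9:9 3:3 1:1  a_9=13
n=11: 1·11 11·1  f→[1+11]=12

3, 4, 12, 13, 12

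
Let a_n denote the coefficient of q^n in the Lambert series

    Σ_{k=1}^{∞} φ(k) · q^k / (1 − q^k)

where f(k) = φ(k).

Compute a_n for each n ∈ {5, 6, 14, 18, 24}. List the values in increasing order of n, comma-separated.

n=5: 5·1 1·5  φ→[4+1]=5
d|6:{1,2,3,6}  Σφ=1+1+2+2=6
[q^14] φ(1)=1,φ(2)=1,φ(7)=6,φ(14)=6 ⇒ 14
q^18  k|18↦φ(k): 1:1 2:1 3:2 6:2 9:6 18:6  a_18=18
n=24: 24·1 12·2 8·3 6·4 4·6 3·8 2·12 1·24  φ→[8+4+4+2+2+2+1+1]=24

5, 6, 14, 18, 24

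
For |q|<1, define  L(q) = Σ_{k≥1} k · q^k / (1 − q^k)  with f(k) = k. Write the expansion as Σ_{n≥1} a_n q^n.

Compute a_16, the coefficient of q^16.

n=16: 16·1 8·2 4·4 2·8 1·16  f→[16+8+4+2+1]=31

a_16 = 31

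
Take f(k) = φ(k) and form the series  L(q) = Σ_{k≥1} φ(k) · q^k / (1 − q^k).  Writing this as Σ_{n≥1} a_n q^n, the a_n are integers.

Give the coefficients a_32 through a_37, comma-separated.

q^32  k|32↦φ(k): 1:1 2:1 4:2 8:4 16:8 32:16  a_32=32
[q^33] φ(33)=20,φ(11)=10,φ(3)=2,φ(1)=1 ⇒ 33
n=34: 34·1 17·2 2·17 1·34  φ→[16+16+1+1]=34
q^35  k|35↦φ(k): 35:24 7:6 5:4 1:1  a_35=35
[q^36] φ(1)=1,φ(2)=1,φ(3)=2,φ(4)=2,φ(6)=2,φ(9)=6,φ(12)=4,φ(18)=6,φ(36)=12 ⇒ 36
[q^37] φ(37)=36,φ(1)=1 ⇒ 37

32, 33, 34, 35, 36, 37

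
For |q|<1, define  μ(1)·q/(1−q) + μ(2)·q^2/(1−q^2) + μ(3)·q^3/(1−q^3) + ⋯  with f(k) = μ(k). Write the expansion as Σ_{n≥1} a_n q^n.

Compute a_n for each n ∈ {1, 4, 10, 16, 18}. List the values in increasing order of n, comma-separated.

1, 0, 0, 0, 0

n=1: 1·1  μ→[1]=1
[q^4] μ(4)=0,μ(2)=-1,μ(1)=1 ⇒ 0
d|10:{1,2,5,10}  Σμ=1+(-1)+(-1)+1=0
[q^16] μ(1)=1,μ(2)=-1,μ(4)=0,μ(8)=0,μ(16)=0 ⇒ 0
[q^18] μ(18)=0,μ(9)=0,μ(6)=1,μ(3)=-1,μ(2)=-1,μ(1)=1 ⇒ 0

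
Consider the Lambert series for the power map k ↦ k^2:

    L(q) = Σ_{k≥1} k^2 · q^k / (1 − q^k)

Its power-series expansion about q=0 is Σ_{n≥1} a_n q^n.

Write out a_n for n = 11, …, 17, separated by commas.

122, 210, 170, 250, 260, 341, 290

n=11: 1·11 11·1  f→[1+121]=122
[q^12] f(1)=1,f(2)=4,f(3)=9,f(4)=16,f(6)=36,f(12)=144 ⇒ 210
n=13: 13·1 1·13  f→[169+1]=170
n=14: 14·1 7·2 2·7 1·14  f→[196+49+4+1]=250
[q^15] f(15)=225,f(5)=25,f(3)=9,f(1)=1 ⇒ 260
q^16  k|16↦f(k): 1:1 2:4 4:16 8:64 16:256  a_16=341
n=17: 17·1 1·17  f→[289+1]=290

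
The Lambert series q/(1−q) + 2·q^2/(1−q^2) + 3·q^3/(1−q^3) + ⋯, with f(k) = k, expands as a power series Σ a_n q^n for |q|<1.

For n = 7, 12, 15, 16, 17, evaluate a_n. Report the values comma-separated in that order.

n=7: 1·7 7·1  f→[1+7]=8
[q^12] f(12)=12,f(6)=6,f(4)=4,f(3)=3,f(2)=2,f(1)=1 ⇒ 28
n=15: 15·1 5·3 3·5 1·15  f→[15+5+3+1]=24
d|16:{16,8,4,2,1}  Σf=16+8+4+2+1=31
n=17: 17·1 1·17  f→[17+1]=18

8, 28, 24, 31, 18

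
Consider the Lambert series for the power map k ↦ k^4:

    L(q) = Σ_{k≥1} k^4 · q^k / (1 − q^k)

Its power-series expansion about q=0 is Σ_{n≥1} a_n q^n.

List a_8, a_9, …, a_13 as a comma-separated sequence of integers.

4369, 6643, 10642, 14642, 22386, 28562

[q^8] f(1)=1,f(2)=16,f(4)=256,f(8)=4096 ⇒ 4369
d|9:{1,3,9}  Σf=1+81+6561=6643
[q^10] f(1)=1,f(2)=16,f(5)=625,f(10)=10000 ⇒ 10642
q^11  k|11↦f(k): 11:14641 1:1  a_11=14642
q^12  k|12↦f(k): 12:20736 6:1296 4:256 3:81 2:16 1:1  a_12=22386
d|13:{13,1}  Σf=28561+1=28562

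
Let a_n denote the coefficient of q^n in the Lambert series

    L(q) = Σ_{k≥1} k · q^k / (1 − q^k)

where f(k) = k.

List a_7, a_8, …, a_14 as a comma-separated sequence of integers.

[q^7] f(1)=1,f(7)=7 ⇒ 8
d|8:{1,2,4,8}  Σf=1+2+4+8=15
d|9:{9,3,1}  Σf=9+3+1=13
[q^10] f(10)=10,f(5)=5,f(2)=2,f(1)=1 ⇒ 18
d|11:{1,11}  Σf=1+11=12
[q^12] f(12)=12,f(6)=6,f(4)=4,f(3)=3,f(2)=2,f(1)=1 ⇒ 28
q^13  k|13↦f(k): 13:13 1:1  a_13=14
d|14:{1,2,7,14}  Σf=1+2+7+14=24

8, 15, 13, 18, 12, 28, 14, 24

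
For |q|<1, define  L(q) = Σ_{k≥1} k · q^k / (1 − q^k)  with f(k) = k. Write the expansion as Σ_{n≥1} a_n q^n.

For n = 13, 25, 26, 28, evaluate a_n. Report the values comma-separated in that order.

14, 31, 42, 56

d|13:{13,1}  Σf=13+1=14
d|25:{25,5,1}  Σf=25+5+1=31
[q^26] f(1)=1,f(2)=2,f(13)=13,f(26)=26 ⇒ 42
n=28: 28·1 14·2 7·4 4·7 2·14 1·28  f→[28+14+7+4+2+1]=56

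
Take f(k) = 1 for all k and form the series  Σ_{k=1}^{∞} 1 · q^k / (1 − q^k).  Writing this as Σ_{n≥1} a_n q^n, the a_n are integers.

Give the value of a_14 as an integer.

n=14: 1·14 2·7 7·2 14·1  f→[1+1+1+1]=4

a_14 = 4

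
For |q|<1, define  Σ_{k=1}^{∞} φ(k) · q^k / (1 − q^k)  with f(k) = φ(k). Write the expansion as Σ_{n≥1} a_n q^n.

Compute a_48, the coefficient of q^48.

[q^48] φ(48)=16,φ(24)=8,φ(16)=8,φ(12)=4,φ(8)=4,φ(6)=2,φ(4)=2,φ(3)=2,φ(2)=1,φ(1)=1 ⇒ 48

a_48 = 48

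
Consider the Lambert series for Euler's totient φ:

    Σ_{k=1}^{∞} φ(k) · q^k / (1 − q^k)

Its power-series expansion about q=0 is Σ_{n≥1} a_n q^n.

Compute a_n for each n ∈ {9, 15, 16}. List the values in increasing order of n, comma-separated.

d|9:{9,3,1}  Σφ=6+2+1=9
n=15: 15·1 5·3 3·5 1·15  φ→[8+4+2+1]=15
n=16: 16·1 8·2 4·4 2·8 1·16  φ→[8+4+2+1+1]=16

9, 15, 16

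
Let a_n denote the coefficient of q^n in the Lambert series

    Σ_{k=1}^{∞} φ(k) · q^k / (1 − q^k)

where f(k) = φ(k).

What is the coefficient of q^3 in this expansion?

q^3  k|3↦φ(k): 3:2 1:1  a_3=3

a_3 = 3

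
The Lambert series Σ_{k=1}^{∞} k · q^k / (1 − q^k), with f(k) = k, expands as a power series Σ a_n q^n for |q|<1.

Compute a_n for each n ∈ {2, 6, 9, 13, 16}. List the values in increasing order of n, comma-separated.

3, 12, 13, 14, 31

d|2:{1,2}  Σf=1+2=3
[q^6] f(1)=1,f(2)=2,f(3)=3,f(6)=6 ⇒ 12
d|9:{9,3,1}  Σf=9+3+1=13
n=13: 1·13 13·1  f→[1+13]=14
q^16  k|16↦f(k): 16:16 8:8 4:4 2:2 1:1  a_16=31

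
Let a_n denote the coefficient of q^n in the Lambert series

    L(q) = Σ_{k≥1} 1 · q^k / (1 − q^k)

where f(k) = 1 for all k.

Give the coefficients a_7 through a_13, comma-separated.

2, 4, 3, 4, 2, 6, 2

q^7  k|7↦f(k): 1:1 7:1  a_7=2
[q^8] f(1)=1,f(2)=1,f(4)=1,f(8)=1 ⇒ 4
[q^9] f(9)=1,f(3)=1,f(1)=1 ⇒ 3
[q^10] f(1)=1,f(2)=1,f(5)=1,f(10)=1 ⇒ 4
[q^11] f(1)=1,f(11)=1 ⇒ 2
q^12  k|12↦f(k): 12:1 6:1 4:1 3:1 2:1 1:1  a_12=6
q^13  k|13↦f(k): 1:1 13:1  a_13=2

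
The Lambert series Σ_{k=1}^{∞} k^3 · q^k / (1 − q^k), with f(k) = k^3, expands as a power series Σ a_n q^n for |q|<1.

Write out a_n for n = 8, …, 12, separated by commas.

585, 757, 1134, 1332, 2044

[q^8] f(1)=1,f(2)=8,f(4)=64,f(8)=512 ⇒ 585
q^9  k|9↦f(k): 1:1 3:27 9:729  a_9=757
q^10  k|10↦f(k): 1:1 2:8 5:125 10:1000  a_10=1134
q^11  k|11↦f(k): 11:1331 1:1  a_11=1332
n=12: 12·1 6·2 4·3 3·4 2·6 1·12  f→[1728+216+64+27+8+1]=2044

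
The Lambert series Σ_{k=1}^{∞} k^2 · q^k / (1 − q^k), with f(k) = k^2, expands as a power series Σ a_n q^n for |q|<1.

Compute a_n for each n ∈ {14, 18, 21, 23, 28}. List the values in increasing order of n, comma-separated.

250, 455, 500, 530, 1050

n=14: 1·14 2·7 7·2 14·1  f→[1+4+49+196]=250
n=18: 1·18 2·9 3·6 6·3 9·2 18·1  f→[1+4+9+36+81+324]=455
[q^21] f(21)=441,f(7)=49,f(3)=9,f(1)=1 ⇒ 500
[q^23] f(23)=529,f(1)=1 ⇒ 530
n=28: 28·1 14·2 7·4 4·7 2·14 1·28  f→[784+196+49+16+4+1]=1050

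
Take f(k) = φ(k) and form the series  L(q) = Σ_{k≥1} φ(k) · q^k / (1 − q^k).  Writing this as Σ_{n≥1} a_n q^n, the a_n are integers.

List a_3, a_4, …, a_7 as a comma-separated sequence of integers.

q^3  k|3↦φ(k): 3:2 1:1  a_3=3
q^4  k|4↦φ(k): 4:2 2:1 1:1  a_4=4
[q^5] φ(1)=1,φ(5)=4 ⇒ 5
q^6  k|6↦φ(k): 1:1 2:1 3:2 6:2  a_6=6
[q^7] φ(7)=6,φ(1)=1 ⇒ 7

3, 4, 5, 6, 7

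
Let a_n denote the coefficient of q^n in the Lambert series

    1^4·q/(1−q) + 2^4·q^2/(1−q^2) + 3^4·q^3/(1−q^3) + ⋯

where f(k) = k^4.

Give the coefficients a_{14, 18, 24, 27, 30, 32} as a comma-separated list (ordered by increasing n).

40834, 112931, 358258, 538084, 872644, 1118481

q^14  k|14↦f(k): 1:1 2:16 7:2401 14:38416  a_14=40834
q^18  k|18↦f(k): 1:1 2:16 3:81 6:1296 9:6561 18:104976  a_18=112931
q^24  k|24↦f(k): 1:1 2:16 3:81 4:256 6:1296 8:4096 12:20736 24:331776  a_24=358258
d|27:{1,3,9,27}  Σf=1+81+6561+531441=538084
d|30:{30,15,10,6,5,3,2,1}  Σf=810000+50625+10000+1296+625+81+16+1=872644
q^32  k|32↦f(k): 32:1048576 16:65536 8:4096 4:256 2:16 1:1  a_32=1118481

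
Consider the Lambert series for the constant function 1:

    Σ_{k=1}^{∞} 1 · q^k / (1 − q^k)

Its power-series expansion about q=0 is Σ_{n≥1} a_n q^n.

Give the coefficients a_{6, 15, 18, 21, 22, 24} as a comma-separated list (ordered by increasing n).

4, 4, 6, 4, 4, 8

n=6: 1·6 2·3 3·2 6·1  f→[1+1+1+1]=4
q^15  k|15↦f(k): 15:1 5:1 3:1 1:1  a_15=4
[q^18] f(18)=1,f(9)=1,f(6)=1,f(3)=1,f(2)=1,f(1)=1 ⇒ 6
q^21  k|21↦f(k): 21:1 7:1 3:1 1:1  a_21=4
[q^22] f(1)=1,f(2)=1,f(11)=1,f(22)=1 ⇒ 4
q^24  k|24↦f(k): 24:1 12:1 8:1 6:1 4:1 3:1 2:1 1:1  a_24=8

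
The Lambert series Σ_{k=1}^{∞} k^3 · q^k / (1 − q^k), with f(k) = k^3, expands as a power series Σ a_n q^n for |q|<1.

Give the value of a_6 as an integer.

a_6 = 252

n=6: 1·6 2·3 3·2 6·1  f→[1+8+27+216]=252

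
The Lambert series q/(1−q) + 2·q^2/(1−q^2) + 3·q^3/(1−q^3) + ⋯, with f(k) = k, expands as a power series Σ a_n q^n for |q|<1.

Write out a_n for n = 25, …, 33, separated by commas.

31, 42, 40, 56, 30, 72, 32, 63, 48

[q^25] f(25)=25,f(5)=5,f(1)=1 ⇒ 31
[q^26] f(1)=1,f(2)=2,f(13)=13,f(26)=26 ⇒ 42
q^27  k|27↦f(k): 27:27 9:9 3:3 1:1  a_27=40
q^28  k|28↦f(k): 28:28 14:14 7:7 4:4 2:2 1:1  a_28=56
q^29  k|29↦f(k): 29:29 1:1  a_29=30
q^30  k|30↦f(k): 30:30 15:15 10:10 6:6 5:5 3:3 2:2 1:1  a_30=72
d|31:{31,1}  Σf=31+1=32
d|32:{1,2,4,8,16,32}  Σf=1+2+4+8+16+32=63
d|33:{33,11,3,1}  Σf=33+11+3+1=48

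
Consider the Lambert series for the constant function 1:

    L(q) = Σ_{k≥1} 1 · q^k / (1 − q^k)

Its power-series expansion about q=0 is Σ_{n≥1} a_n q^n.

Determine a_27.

d|27:{27,9,3,1}  Σf=1+1+1+1=4

a_27 = 4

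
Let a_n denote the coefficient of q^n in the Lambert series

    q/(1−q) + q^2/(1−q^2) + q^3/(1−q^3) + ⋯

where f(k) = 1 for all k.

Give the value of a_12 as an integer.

a_12 = 6

d|12:{1,2,3,4,6,12}  Σf=1+1+1+1+1+1=6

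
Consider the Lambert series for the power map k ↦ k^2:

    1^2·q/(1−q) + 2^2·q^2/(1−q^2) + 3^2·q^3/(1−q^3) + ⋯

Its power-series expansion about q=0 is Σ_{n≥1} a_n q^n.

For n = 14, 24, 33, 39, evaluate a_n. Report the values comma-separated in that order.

250, 850, 1220, 1700

n=14: 14·1 7·2 2·7 1·14  f→[196+49+4+1]=250
[q^24] f(1)=1,f(2)=4,f(3)=9,f(4)=16,f(6)=36,f(8)=64,f(12)=144,f(24)=576 ⇒ 850
q^33  k|33↦f(k): 1:1 3:9 11:121 33:1089  a_33=1220
q^39  k|39↦f(k): 1:1 3:9 13:169 39:1521  a_39=1700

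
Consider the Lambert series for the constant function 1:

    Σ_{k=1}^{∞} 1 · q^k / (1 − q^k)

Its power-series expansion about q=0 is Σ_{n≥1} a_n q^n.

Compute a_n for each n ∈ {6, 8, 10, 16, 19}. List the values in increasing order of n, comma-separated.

n=6: 6·1 3·2 2·3 1·6  f→[1+1+1+1]=4
d|8:{1,2,4,8}  Σf=1+1+1+1=4
n=10: 10·1 5·2 2·5 1·10  f→[1+1+1+1]=4
n=16: 16·1 8·2 4·4 2·8 1·16  f→[1+1+1+1+1]=5
d|19:{1,19}  Σf=1+1=2

4, 4, 4, 5, 2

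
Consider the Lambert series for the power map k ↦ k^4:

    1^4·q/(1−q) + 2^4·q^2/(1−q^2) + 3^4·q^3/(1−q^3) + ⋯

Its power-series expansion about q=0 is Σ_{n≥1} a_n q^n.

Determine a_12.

a_12 = 22386

[q^12] f(1)=1,f(2)=16,f(3)=81,f(4)=256,f(6)=1296,f(12)=20736 ⇒ 22386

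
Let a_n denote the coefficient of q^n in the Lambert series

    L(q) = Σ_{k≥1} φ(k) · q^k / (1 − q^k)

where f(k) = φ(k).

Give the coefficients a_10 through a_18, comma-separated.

d|10:{1,2,5,10}  Σφ=1+1+4+4=10
q^11  k|11↦φ(k): 1:1 11:10  a_11=11
q^12  k|12↦φ(k): 1:1 2:1 3:2 4:2 6:2 12:4  a_12=12
q^13  k|13↦φ(k): 1:1 13:12  a_13=13
[q^14] φ(14)=6,φ(7)=6,φ(2)=1,φ(1)=1 ⇒ 14
n=15: 1·15 3·5 5·3 15·1  φ→[1+2+4+8]=15
d|16:{16,8,4,2,1}  Σφ=8+4+2+1+1=16
q^17  k|17↦φ(k): 1:1 17:16  a_17=17
q^18  k|18↦φ(k): 18:6 9:6 6:2 3:2 2:1 1:1  a_18=18

10, 11, 12, 13, 14, 15, 16, 17, 18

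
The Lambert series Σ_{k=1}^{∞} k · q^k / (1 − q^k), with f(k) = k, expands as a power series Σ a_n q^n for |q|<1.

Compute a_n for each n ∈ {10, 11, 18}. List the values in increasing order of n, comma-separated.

18, 12, 39

q^10  k|10↦f(k): 1:1 2:2 5:5 10:10  a_10=18
[q^11] f(1)=1,f(11)=11 ⇒ 12
[q^18] f(18)=18,f(9)=9,f(6)=6,f(3)=3,f(2)=2,f(1)=1 ⇒ 39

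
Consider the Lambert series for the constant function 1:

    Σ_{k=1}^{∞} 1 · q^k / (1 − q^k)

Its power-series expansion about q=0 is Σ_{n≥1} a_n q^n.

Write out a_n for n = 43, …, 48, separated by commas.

[q^43] f(1)=1,f(43)=1 ⇒ 2
q^44  k|44↦f(k): 44:1 22:1 11:1 4:1 2:1 1:1  a_44=6
d|45:{45,15,9,5,3,1}  Σf=1+1+1+1+1+1=6
n=46: 46·1 23·2 2·23 1·46  f→[1+1+1+1]=4
[q^47] f(47)=1,f(1)=1 ⇒ 2
d|48:{1,2,3,4,6,8,12,16,24,48}  Σf=1+1+1+1+1+1+1+1+1+1=10

2, 6, 6, 4, 2, 10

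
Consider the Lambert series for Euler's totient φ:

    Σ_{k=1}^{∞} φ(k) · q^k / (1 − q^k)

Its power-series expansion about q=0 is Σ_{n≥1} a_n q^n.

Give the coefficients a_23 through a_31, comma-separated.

[q^23] φ(1)=1,φ(23)=22 ⇒ 23
d|24:{1,2,3,4,6,8,12,24}  Σφ=1+1+2+2+2+4+4+8=24
d|25:{1,5,25}  Σφ=1+4+20=25
d|26:{1,2,13,26}  Σφ=1+1+12+12=26
[q^27] φ(1)=1,φ(3)=2,φ(9)=6,φ(27)=18 ⇒ 27
[q^28] φ(28)=12,φ(14)=6,φ(7)=6,φ(4)=2,φ(2)=1,φ(1)=1 ⇒ 28
d|29:{29,1}  Σφ=28+1=29
q^30  k|30↦φ(k): 30:8 15:8 10:4 6:2 5:4 3:2 2:1 1:1  a_30=30
[q^31] φ(31)=30,φ(1)=1 ⇒ 31

23, 24, 25, 26, 27, 28, 29, 30, 31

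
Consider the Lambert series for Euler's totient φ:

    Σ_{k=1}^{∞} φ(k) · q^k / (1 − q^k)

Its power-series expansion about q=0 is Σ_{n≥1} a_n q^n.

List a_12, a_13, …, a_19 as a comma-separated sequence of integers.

[q^12] φ(12)=4,φ(6)=2,φ(4)=2,φ(3)=2,φ(2)=1,φ(1)=1 ⇒ 12
d|13:{1,13}  Σφ=1+12=13
d|14:{14,7,2,1}  Σφ=6+6+1+1=14
[q^15] φ(15)=8,φ(5)=4,φ(3)=2,φ(1)=1 ⇒ 15
n=16: 16·1 8·2 4·4 2·8 1·16  φ→[8+4+2+1+1]=16
d|17:{17,1}  Σφ=16+1=17
q^18  k|18↦φ(k): 18:6 9:6 6:2 3:2 2:1 1:1  a_18=18
q^19  k|19↦φ(k): 19:18 1:1  a_19=19

12, 13, 14, 15, 16, 17, 18, 19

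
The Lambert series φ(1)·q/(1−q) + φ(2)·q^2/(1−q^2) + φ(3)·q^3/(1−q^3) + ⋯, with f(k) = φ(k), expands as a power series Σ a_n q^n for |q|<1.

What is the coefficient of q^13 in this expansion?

[q^13] φ(1)=1,φ(13)=12 ⇒ 13

a_13 = 13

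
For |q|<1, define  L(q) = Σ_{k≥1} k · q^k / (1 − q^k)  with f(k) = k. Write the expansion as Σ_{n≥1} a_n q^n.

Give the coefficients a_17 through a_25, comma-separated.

18, 39, 20, 42, 32, 36, 24, 60, 31

[q^17] f(17)=17,f(1)=1 ⇒ 18
[q^18] f(1)=1,f(2)=2,f(3)=3,f(6)=6,f(9)=9,f(18)=18 ⇒ 39
n=19: 19·1 1·19  f→[19+1]=20
[q^20] f(20)=20,f(10)=10,f(5)=5,f(4)=4,f(2)=2,f(1)=1 ⇒ 42
d|21:{21,7,3,1}  Σf=21+7+3+1=32
n=22: 1·22 2·11 11·2 22·1  f→[1+2+11+22]=36
n=23: 1·23 23·1  f→[1+23]=24
[q^24] f(24)=24,f(12)=12,f(8)=8,f(6)=6,f(4)=4,f(3)=3,f(2)=2,f(1)=1 ⇒ 60
n=25: 1·25 5·5 25·1  f→[1+5+25]=31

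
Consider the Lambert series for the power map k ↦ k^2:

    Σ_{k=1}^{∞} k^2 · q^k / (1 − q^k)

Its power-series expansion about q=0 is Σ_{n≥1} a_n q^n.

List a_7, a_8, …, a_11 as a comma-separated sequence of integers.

q^7  k|7↦f(k): 1:1 7:49  a_7=50
[q^8] f(8)=64,f(4)=16,f(2)=4,f(1)=1 ⇒ 85
[q^9] f(9)=81,f(3)=9,f(1)=1 ⇒ 91
q^10  k|10↦f(k): 1:1 2:4 5:25 10:100  a_10=130
d|11:{11,1}  Σf=121+1=122

50, 85, 91, 130, 122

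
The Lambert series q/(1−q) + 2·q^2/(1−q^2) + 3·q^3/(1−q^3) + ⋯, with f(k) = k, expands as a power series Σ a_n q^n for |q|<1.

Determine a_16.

n=16: 16·1 8·2 4·4 2·8 1·16  f→[16+8+4+2+1]=31

a_16 = 31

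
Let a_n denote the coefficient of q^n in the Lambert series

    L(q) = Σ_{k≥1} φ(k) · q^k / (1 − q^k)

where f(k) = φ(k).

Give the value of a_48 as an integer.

q^48  k|48↦φ(k): 48:16 24:8 16:8 12:4 8:4 6:2 4:2 3:2 2:1 1:1  a_48=48

a_48 = 48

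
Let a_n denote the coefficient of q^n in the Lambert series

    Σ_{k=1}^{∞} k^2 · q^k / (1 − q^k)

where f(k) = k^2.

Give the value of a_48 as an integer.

[q^48] f(48)=2304,f(24)=576,f(16)=256,f(12)=144,f(8)=64,f(6)=36,f(4)=16,f(3)=9,f(2)=4,f(1)=1 ⇒ 3410

a_48 = 3410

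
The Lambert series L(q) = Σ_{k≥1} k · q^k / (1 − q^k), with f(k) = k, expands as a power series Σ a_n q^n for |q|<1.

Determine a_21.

d|21:{21,7,3,1}  Σf=21+7+3+1=32

a_21 = 32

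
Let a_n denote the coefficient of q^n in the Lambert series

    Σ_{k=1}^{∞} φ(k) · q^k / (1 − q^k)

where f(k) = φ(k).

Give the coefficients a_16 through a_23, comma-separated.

[q^16] φ(1)=1,φ(2)=1,φ(4)=2,φ(8)=4,φ(16)=8 ⇒ 16
[q^17] φ(1)=1,φ(17)=16 ⇒ 17
d|18:{1,2,3,6,9,18}  Σφ=1+1+2+2+6+6=18
d|19:{1,19}  Σφ=1+18=19
[q^20] φ(1)=1,φ(2)=1,φ(4)=2,φ(5)=4,φ(10)=4,φ(20)=8 ⇒ 20
[q^21] φ(1)=1,φ(3)=2,φ(7)=6,φ(21)=12 ⇒ 21
d|22:{1,2,11,22}  Σφ=1+1+10+10=22
q^23  k|23↦φ(k): 23:22 1:1  a_23=23

16, 17, 18, 19, 20, 21, 22, 23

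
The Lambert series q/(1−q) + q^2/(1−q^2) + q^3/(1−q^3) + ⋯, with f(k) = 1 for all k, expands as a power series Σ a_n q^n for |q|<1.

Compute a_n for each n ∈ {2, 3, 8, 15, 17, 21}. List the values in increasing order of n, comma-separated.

[q^2] f(1)=1,f(2)=1 ⇒ 2
[q^3] f(1)=1,f(3)=1 ⇒ 2
[q^8] f(8)=1,f(4)=1,f(2)=1,f(1)=1 ⇒ 4
n=15: 15·1 5·3 3·5 1·15  f→[1+1+1+1]=4
d|17:{1,17}  Σf=1+1=2
[q^21] f(1)=1,f(3)=1,f(7)=1,f(21)=1 ⇒ 4

2, 2, 4, 4, 2, 4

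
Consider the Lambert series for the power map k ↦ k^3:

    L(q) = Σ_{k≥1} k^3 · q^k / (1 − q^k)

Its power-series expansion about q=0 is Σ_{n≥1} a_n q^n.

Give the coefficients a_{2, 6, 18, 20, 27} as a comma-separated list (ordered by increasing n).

9, 252, 6813, 9198, 20440

n=2: 1·2 2·1  f→[1+8]=9
n=6: 1·6 2·3 3·2 6·1  f→[1+8+27+216]=252
n=18: 18·1 9·2 6·3 3·6 2·9 1·18  f→[5832+729+216+27+8+1]=6813
[q^20] f(20)=8000,f(10)=1000,f(5)=125,f(4)=64,f(2)=8,f(1)=1 ⇒ 9198
d|27:{27,9,3,1}  Σf=19683+729+27+1=20440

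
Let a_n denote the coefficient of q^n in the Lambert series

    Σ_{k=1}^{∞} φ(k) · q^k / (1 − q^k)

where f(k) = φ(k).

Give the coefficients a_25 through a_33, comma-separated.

n=25: 25·1 5·5 1·25  φ→[20+4+1]=25
q^26  k|26↦φ(k): 26:12 13:12 2:1 1:1  a_26=26
n=27: 1·27 3·9 9·3 27·1  φ→[1+2+6+18]=27
n=28: 28·1 14·2 7·4 4·7 2·14 1·28  φ→[12+6+6+2+1+1]=28
n=29: 29·1 1·29  φ→[28+1]=29
q^30  k|30↦φ(k): 30:8 15:8 10:4 6:2 5:4 3:2 2:1 1:1  a_30=30
n=31: 1·31 31·1  φ→[1+30]=31
n=32: 32·1 16·2 8·4 4·8 2·16 1·32  φ→[16+8+4+2+1+1]=32
d|33:{33,11,3,1}  Σφ=20+10+2+1=33

25, 26, 27, 28, 29, 30, 31, 32, 33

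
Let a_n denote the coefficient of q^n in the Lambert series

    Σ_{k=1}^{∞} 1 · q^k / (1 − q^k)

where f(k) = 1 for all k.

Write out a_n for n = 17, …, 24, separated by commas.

2, 6, 2, 6, 4, 4, 2, 8

[q^17] f(17)=1,f(1)=1 ⇒ 2
n=18: 18·1 9·2 6·3 3·6 2·9 1·18  f→[1+1+1+1+1+1]=6
d|19:{19,1}  Σf=1+1=2
d|20:{1,2,4,5,10,20}  Σf=1+1+1+1+1+1=6
n=21: 1·21 3·7 7·3 21·1  f→[1+1+1+1]=4
[q^22] f(22)=1,f(11)=1,f(2)=1,f(1)=1 ⇒ 4
n=23: 23·1 1·23  f→[1+1]=2
n=24: 24·1 12·2 8·3 6·4 4·6 3·8 2·12 1·24  f→[1+1+1+1+1+1+1+1]=8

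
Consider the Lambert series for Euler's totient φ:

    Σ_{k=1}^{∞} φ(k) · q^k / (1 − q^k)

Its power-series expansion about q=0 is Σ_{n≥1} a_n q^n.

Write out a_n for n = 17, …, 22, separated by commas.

q^17  k|17↦φ(k): 1:1 17:16  a_17=17
n=18: 1·18 2·9 3·6 6·3 9·2 18·1  φ→[1+1+2+2+6+6]=18
[q^19] φ(1)=1,φ(19)=18 ⇒ 19
[q^20] φ(20)=8,φ(10)=4,φ(5)=4,φ(4)=2,φ(2)=1,φ(1)=1 ⇒ 20
n=21: 21·1 7·3 3·7 1·21  φ→[12+6+2+1]=21
[q^22] φ(1)=1,φ(2)=1,φ(11)=10,φ(22)=10 ⇒ 22

17, 18, 19, 20, 21, 22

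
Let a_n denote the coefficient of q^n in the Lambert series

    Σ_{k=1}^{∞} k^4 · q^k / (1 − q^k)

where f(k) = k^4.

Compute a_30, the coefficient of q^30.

a_30 = 872644

d|30:{1,2,3,5,6,10,15,30}  Σf=1+16+81+625+1296+10000+50625+810000=872644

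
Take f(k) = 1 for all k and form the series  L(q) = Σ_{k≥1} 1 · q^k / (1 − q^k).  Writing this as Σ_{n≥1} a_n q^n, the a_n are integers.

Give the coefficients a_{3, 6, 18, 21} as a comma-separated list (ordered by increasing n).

q^3  k|3↦f(k): 1:1 3:1  a_3=2
d|6:{6,3,2,1}  Σf=1+1+1+1=4
n=18: 1·18 2·9 3·6 6·3 9·2 18·1  f→[1+1+1+1+1+1]=6
q^21  k|21↦f(k): 1:1 3:1 7:1 21:1  a_21=4

2, 4, 6, 4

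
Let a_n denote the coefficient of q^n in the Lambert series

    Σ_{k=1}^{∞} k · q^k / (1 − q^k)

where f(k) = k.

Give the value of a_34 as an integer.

d|34:{1,2,17,34}  Σf=1+2+17+34=54

a_34 = 54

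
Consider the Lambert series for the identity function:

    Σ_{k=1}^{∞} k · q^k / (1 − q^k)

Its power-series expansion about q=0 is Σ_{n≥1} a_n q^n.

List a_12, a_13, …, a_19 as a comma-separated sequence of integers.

d|12:{1,2,3,4,6,12}  Σf=1+2+3+4+6+12=28
q^13  k|13↦f(k): 13:13 1:1  a_13=14
[q^14] f(1)=1,f(2)=2,f(7)=7,f(14)=14 ⇒ 24
q^15  k|15↦f(k): 15:15 5:5 3:3 1:1  a_15=24
d|16:{16,8,4,2,1}  Σf=16+8+4+2+1=31
[q^17] f(1)=1,f(17)=17 ⇒ 18
n=18: 1·18 2·9 3·6 6·3 9·2 18·1  f→[1+2+3+6+9+18]=39
[q^19] f(1)=1,f(19)=19 ⇒ 20

28, 14, 24, 24, 31, 18, 39, 20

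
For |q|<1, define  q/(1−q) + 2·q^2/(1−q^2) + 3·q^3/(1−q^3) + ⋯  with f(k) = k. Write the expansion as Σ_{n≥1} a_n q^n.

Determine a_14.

n=14: 1·14 2·7 7·2 14·1  f→[1+2+7+14]=24

a_14 = 24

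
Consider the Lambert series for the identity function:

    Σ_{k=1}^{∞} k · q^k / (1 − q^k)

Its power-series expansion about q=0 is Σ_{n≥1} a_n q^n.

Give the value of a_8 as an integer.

[q^8] f(1)=1,f(2)=2,f(4)=4,f(8)=8 ⇒ 15

a_8 = 15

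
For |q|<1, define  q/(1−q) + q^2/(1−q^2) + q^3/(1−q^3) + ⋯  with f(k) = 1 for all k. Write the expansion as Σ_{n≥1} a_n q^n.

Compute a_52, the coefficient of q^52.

q^52  k|52↦f(k): 1:1 2:1 4:1 13:1 26:1 52:1  a_52=6

a_52 = 6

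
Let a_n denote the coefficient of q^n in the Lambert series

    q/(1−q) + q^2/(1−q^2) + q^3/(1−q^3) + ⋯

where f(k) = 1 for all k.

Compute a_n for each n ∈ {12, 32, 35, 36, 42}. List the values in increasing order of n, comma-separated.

n=12: 1·12 2·6 3·4 4·3 6·2 12·1  f→[1+1+1+1+1+1]=6
[q^32] f(1)=1,f(2)=1,f(4)=1,f(8)=1,f(16)=1,f(32)=1 ⇒ 6
d|35:{1,5,7,35}  Σf=1+1+1+1=4
[q^36] f(36)=1,f(18)=1,f(12)=1,f(9)=1,f(6)=1,f(4)=1,f(3)=1,f(2)=1,f(1)=1 ⇒ 9
d|42:{42,21,14,7,6,3,2,1}  Σf=1+1+1+1+1+1+1+1=8

6, 6, 4, 9, 8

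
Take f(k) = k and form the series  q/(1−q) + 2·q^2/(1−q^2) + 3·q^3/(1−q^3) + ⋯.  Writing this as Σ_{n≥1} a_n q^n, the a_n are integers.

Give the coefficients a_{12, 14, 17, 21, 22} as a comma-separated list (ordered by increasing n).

[q^12] f(12)=12,f(6)=6,f(4)=4,f(3)=3,f(2)=2,f(1)=1 ⇒ 28
n=14: 14·1 7·2 2·7 1·14  f→[14+7+2+1]=24
n=17: 1·17 17·1  f→[1+17]=18
[q^21] f(21)=21,f(7)=7,f(3)=3,f(1)=1 ⇒ 32
q^22  k|22↦f(k): 22:22 11:11 2:2 1:1  a_22=36

28, 24, 18, 32, 36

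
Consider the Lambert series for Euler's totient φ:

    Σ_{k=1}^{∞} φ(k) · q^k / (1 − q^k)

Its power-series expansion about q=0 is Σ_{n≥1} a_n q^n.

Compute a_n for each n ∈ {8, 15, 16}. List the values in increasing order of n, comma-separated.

[q^8] φ(8)=4,φ(4)=2,φ(2)=1,φ(1)=1 ⇒ 8
d|15:{15,5,3,1}  Σφ=8+4+2+1=15
n=16: 1·16 2·8 4·4 8·2 16·1  φ→[1+1+2+4+8]=16

8, 15, 16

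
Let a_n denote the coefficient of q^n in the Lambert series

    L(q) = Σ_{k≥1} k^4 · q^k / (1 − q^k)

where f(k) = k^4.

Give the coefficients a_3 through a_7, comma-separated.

q^3  k|3↦f(k): 1:1 3:81  a_3=82
n=4: 4·1 2·2 1·4  f→[256+16+1]=273
q^5  k|5↦f(k): 1:1 5:625  a_5=626
q^6  k|6↦f(k): 6:1296 3:81 2:16 1:1  a_6=1394
q^7  k|7↦f(k): 1:1 7:2401  a_7=2402

82, 273, 626, 1394, 2402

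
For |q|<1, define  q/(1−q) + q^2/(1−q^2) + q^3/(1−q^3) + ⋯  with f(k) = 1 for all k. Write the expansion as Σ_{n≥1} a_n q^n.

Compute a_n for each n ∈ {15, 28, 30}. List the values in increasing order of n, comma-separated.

4, 6, 8

q^15  k|15↦f(k): 1:1 3:1 5:1 15:1  a_15=4
n=28: 1·28 2·14 4·7 7·4 14·2 28·1  f→[1+1+1+1+1+1]=6
q^30  k|30↦f(k): 30:1 15:1 10:1 6:1 5:1 3:1 2:1 1:1  a_30=8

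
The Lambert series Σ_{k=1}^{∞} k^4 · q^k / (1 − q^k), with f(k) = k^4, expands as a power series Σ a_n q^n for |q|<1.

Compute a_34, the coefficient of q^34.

a_34 = 1419874

n=34: 1·34 2·17 17·2 34·1  f→[1+16+83521+1336336]=1419874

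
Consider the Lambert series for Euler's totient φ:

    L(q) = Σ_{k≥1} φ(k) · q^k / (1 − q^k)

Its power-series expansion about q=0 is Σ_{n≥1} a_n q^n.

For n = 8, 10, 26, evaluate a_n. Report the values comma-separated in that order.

q^8  k|8↦φ(k): 8:4 4:2 2:1 1:1  a_8=8
q^10  k|10↦φ(k): 10:4 5:4 2:1 1:1  a_10=10
n=26: 1·26 2·13 13·2 26·1  φ→[1+1+12+12]=26

8, 10, 26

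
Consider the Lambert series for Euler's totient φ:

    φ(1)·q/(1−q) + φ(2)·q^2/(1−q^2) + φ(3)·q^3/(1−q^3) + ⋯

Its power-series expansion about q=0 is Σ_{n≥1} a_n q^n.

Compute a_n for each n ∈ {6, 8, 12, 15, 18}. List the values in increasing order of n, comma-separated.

q^6  k|6↦φ(k): 1:1 2:1 3:2 6:2  a_6=6
n=8: 8·1 4·2 2·4 1·8  φ→[4+2+1+1]=8
n=12: 1·12 2·6 3·4 4·3 6·2 12·1  φ→[1+1+2+2+2+4]=12
n=15: 15·1 5·3 3·5 1·15  φ→[8+4+2+1]=15
d|18:{1,2,3,6,9,18}  Σφ=1+1+2+2+6+6=18

6, 8, 12, 15, 18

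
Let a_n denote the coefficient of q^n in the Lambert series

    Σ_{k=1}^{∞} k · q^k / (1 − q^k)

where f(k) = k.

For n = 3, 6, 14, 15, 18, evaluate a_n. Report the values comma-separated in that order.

4, 12, 24, 24, 39

n=3: 3·1 1·3  f→[3+1]=4
q^6  k|6↦f(k): 1:1 2:2 3:3 6:6  a_6=12
[q^14] f(1)=1,f(2)=2,f(7)=7,f(14)=14 ⇒ 24
n=15: 1·15 3·5 5·3 15·1  f→[1+3+5+15]=24
n=18: 18·1 9·2 6·3 3·6 2·9 1·18  f→[18+9+6+3+2+1]=39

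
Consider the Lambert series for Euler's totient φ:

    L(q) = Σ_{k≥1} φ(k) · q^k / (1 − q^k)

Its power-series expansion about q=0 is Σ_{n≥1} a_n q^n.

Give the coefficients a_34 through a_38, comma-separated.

d|34:{1,2,17,34}  Σφ=1+1+16+16=34
[q^35] φ(35)=24,φ(7)=6,φ(5)=4,φ(1)=1 ⇒ 35
n=36: 36·1 18·2 12·3 9·4 6·6 4·9 3·12 2·18 1·36  φ→[12+6+4+6+2+2+2+1+1]=36
[q^37] φ(1)=1,φ(37)=36 ⇒ 37
n=38: 1·38 2·19 19·2 38·1  φ→[1+1+18+18]=38

34, 35, 36, 37, 38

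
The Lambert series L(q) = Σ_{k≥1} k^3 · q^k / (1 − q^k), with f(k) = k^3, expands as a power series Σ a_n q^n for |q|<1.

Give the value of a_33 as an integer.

a_33 = 37296

d|33:{1,3,11,33}  Σf=1+27+1331+35937=37296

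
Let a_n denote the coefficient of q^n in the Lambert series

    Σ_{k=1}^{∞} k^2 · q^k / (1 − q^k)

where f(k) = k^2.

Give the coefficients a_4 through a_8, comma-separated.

[q^4] f(1)=1,f(2)=4,f(4)=16 ⇒ 21
d|5:{5,1}  Σf=25+1=26
d|6:{6,3,2,1}  Σf=36+9+4+1=50
d|7:{1,7}  Σf=1+49=50
d|8:{1,2,4,8}  Σf=1+4+16+64=85

21, 26, 50, 50, 85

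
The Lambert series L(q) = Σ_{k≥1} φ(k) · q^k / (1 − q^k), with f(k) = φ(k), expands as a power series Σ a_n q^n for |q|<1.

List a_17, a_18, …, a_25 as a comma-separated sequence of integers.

q^17  k|17↦φ(k): 17:16 1:1  a_17=17
n=18: 1·18 2·9 3·6 6·3 9·2 18·1  φ→[1+1+2+2+6+6]=18
d|19:{19,1}  Σφ=18+1=19
d|20:{20,10,5,4,2,1}  Σφ=8+4+4+2+1+1=20
q^21  k|21↦φ(k): 1:1 3:2 7:6 21:12  a_21=21
d|22:{1,2,11,22}  Σφ=1+1+10+10=22
n=23: 1·23 23·1  φ→[1+22]=23
d|24:{1,2,3,4,6,8,12,24}  Σφ=1+1+2+2+2+4+4+8=24
q^25  k|25↦φ(k): 1:1 5:4 25:20  a_25=25

17, 18, 19, 20, 21, 22, 23, 24, 25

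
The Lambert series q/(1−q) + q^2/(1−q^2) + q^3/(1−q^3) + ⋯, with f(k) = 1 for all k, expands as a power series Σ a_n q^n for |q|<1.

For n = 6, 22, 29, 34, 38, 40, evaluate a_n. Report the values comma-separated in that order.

d|6:{1,2,3,6}  Σf=1+1+1+1=4
q^22  k|22↦f(k): 22:1 11:1 2:1 1:1  a_22=4
n=29: 29·1 1·29  f→[1+1]=2
q^34  k|34↦f(k): 34:1 17:1 2:1 1:1  a_34=4
q^38  k|38↦f(k): 1:1 2:1 19:1 38:1  a_38=4
q^40  k|40↦f(k): 40:1 20:1 10:1 8:1 5:1 4:1 2:1 1:1  a_40=8

4, 4, 2, 4, 4, 8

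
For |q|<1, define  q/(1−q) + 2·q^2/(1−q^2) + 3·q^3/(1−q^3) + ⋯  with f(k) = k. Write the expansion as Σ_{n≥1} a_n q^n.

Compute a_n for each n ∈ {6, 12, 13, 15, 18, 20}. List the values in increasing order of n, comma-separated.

12, 28, 14, 24, 39, 42

n=6: 1·6 2·3 3·2 6·1  f→[1+2+3+6]=12
d|12:{1,2,3,4,6,12}  Σf=1+2+3+4+6+12=28
[q^13] f(1)=1,f(13)=13 ⇒ 14
d|15:{1,3,5,15}  Σf=1+3+5+15=24
d|18:{18,9,6,3,2,1}  Σf=18+9+6+3+2+1=39
d|20:{20,10,5,4,2,1}  Σf=20+10+5+4+2+1=42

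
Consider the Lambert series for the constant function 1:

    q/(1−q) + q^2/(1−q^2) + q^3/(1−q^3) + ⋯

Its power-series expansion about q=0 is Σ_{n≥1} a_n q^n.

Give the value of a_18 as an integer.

[q^18] f(18)=1,f(9)=1,f(6)=1,f(3)=1,f(2)=1,f(1)=1 ⇒ 6

a_18 = 6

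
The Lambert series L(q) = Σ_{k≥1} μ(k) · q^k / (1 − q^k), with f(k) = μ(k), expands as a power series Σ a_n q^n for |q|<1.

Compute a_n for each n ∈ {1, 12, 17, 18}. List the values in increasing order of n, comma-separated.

1, 0, 0, 0

d|1:{1}  Σμ=1=1
q^12  k|12↦μ(k): 1:1 2:-1 3:-1 4:0 6:1 12:0  a_12=0
[q^17] μ(1)=1,μ(17)=-1 ⇒ 0
q^18  k|18↦μ(k): 1:1 2:-1 3:-1 6:1 9:0 18:0  a_18=0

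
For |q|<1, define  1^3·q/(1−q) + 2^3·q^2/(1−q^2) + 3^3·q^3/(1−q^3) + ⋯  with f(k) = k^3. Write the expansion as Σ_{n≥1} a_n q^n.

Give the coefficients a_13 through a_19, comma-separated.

n=13: 13·1 1·13  f→[2197+1]=2198
d|14:{1,2,7,14}  Σf=1+8+343+2744=3096
q^15  k|15↦f(k): 1:1 3:27 5:125 15:3375  a_15=3528
n=16: 1·16 2·8 4·4 8·2 16·1  f→[1+8+64+512+4096]=4681
n=17: 17·1 1·17  f→[4913+1]=4914
d|18:{1,2,3,6,9,18}  Σf=1+8+27+216+729+5832=6813
d|19:{1,19}  Σf=1+6859=6860

2198, 3096, 3528, 4681, 4914, 6813, 6860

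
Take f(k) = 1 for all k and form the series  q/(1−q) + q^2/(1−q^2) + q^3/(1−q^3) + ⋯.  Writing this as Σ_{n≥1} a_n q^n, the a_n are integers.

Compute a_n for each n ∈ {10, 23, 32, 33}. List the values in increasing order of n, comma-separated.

q^10  k|10↦f(k): 1:1 2:1 5:1 10:1  a_10=4
[q^23] f(1)=1,f(23)=1 ⇒ 2
[q^32] f(1)=1,f(2)=1,f(4)=1,f(8)=1,f(16)=1,f(32)=1 ⇒ 6
d|33:{1,3,11,33}  Σf=1+1+1+1=4

4, 2, 6, 4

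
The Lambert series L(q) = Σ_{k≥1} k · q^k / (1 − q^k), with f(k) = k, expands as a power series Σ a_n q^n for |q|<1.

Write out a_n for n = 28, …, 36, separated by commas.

n=28: 1·28 2·14 4·7 7·4 14·2 28·1  f→[1+2+4+7+14+28]=56
q^29  k|29↦f(k): 29:29 1:1  a_29=30
n=30: 1·30 2·15 3·10 5·6 6·5 10·3 15·2 30·1  f→[1+2+3+5+6+10+15+30]=72
q^31  k|31↦f(k): 1:1 31:31  a_31=32
d|32:{1,2,4,8,16,32}  Σf=1+2+4+8+16+32=63
n=33: 33·1 11·3 3·11 1·33  f→[33+11+3+1]=48
[q^34] f(34)=34,f(17)=17,f(2)=2,f(1)=1 ⇒ 54
[q^35] f(35)=35,f(7)=7,f(5)=5,f(1)=1 ⇒ 48
[q^36] f(36)=36,f(18)=18,f(12)=12,f(9)=9,f(6)=6,f(4)=4,f(3)=3,f(2)=2,f(1)=1 ⇒ 91

56, 30, 72, 32, 63, 48, 54, 48, 91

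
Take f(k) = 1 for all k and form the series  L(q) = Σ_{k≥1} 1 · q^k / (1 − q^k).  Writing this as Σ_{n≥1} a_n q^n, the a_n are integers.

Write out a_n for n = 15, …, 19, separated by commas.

4, 5, 2, 6, 2

n=15: 1·15 3·5 5·3 15·1  f→[1+1+1+1]=4
[q^16] f(16)=1,f(8)=1,f(4)=1,f(2)=1,f(1)=1 ⇒ 5
[q^17] f(17)=1,f(1)=1 ⇒ 2
n=18: 1·18 2·9 3·6 6·3 9·2 18·1  f→[1+1+1+1+1+1]=6
n=19: 1·19 19·1  f→[1+1]=2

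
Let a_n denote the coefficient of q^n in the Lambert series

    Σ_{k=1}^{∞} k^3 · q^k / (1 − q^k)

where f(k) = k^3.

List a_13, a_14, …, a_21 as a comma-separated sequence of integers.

d|13:{1,13}  Σf=1+2197=2198
d|14:{1,2,7,14}  Σf=1+8+343+2744=3096
q^15  k|15↦f(k): 1:1 3:27 5:125 15:3375  a_15=3528
[q^16] f(16)=4096,f(8)=512,f(4)=64,f(2)=8,f(1)=1 ⇒ 4681
[q^17] f(1)=1,f(17)=4913 ⇒ 4914
d|18:{1,2,3,6,9,18}  Σf=1+8+27+216+729+5832=6813
n=19: 1·19 19·1  f→[1+6859]=6860
q^20  k|20↦f(k): 1:1 2:8 4:64 5:125 10:1000 20:8000  a_20=9198
d|21:{21,7,3,1}  Σf=9261+343+27+1=9632

2198, 3096, 3528, 4681, 4914, 6813, 6860, 9198, 9632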